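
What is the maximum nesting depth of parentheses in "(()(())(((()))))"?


Input: "(()(())(((()))))"
Tracking depth:
  Position 0 '(': depth becomes 1
  Position 1 '(': depth becomes 2
  Position 2 ')': depth becomes 1
  Position 3 '(': depth becomes 2
  Position 4 '(': depth becomes 3
  Position 5 ')': depth becomes 2
  Position 6 ')': depth becomes 1
  Position 7 '(': depth becomes 2
  Position 8 '(': depth becomes 3
  Position 9 '(': depth becomes 4
  Position 10 '(': depth becomes 5
  Position 11 ')': depth becomes 4
  Position 12 ')': depth becomes 3
  Position 13 ')': depth becomes 2
  Position 14 ')': depth becomes 1
  Position 15 ')': depth becomes 0
Maximum depth reached: 5

5


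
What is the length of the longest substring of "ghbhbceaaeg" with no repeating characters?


Input: "ghbhbceaaeg"
Sliding window (track last position of each char):
  Position 0 ('g'): window [0,0] length 1 -- new best
  Position 1 ('h'): window [0,1] length 2 -- new best
  Position 2 ('b'): window [0,2] length 3 -- new best
  Position 3 ('h'): repeat (last at 1), move window start to 2
  Position 3 ('h'): window [2,3] length 2
  Position 4 ('b'): repeat (last at 2), move window start to 3
  Position 4 ('b'): window [3,4] length 2
  Position 5 ('c'): window [3,5] length 3
  Position 6 ('e'): window [3,6] length 4 -- new best
  Position 7 ('a'): window [3,7] length 5 -- new best
  Position 8 ('a'): repeat (last at 7), move window start to 8
  Position 8 ('a'): window [8,8] length 1
  Position 9 ('e'): window [8,9] length 2
  Position 10 ('g'): window [8,10] length 3
Longest substring with no repeats: "hbcea" with length 5

5


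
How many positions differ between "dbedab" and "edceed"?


Comparing "dbedab" and "edceed" position by position:
  Position 0: 'd' vs 'e' => DIFFER
  Position 1: 'b' vs 'd' => DIFFER
  Position 2: 'e' vs 'c' => DIFFER
  Position 3: 'd' vs 'e' => DIFFER
  Position 4: 'a' vs 'e' => DIFFER
  Position 5: 'b' vs 'd' => DIFFER
Positions that differ: 6

6


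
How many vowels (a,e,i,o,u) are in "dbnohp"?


Input: dbnohp
Checking each character:
  'd' at position 0: consonant
  'b' at position 1: consonant
  'n' at position 2: consonant
  'o' at position 3: vowel (running total: 1)
  'h' at position 4: consonant
  'p' at position 5: consonant
Total vowels: 1

1


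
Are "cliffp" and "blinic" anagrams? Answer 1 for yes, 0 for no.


Strings: "cliffp", "blinic"
Sorted first:  cffilp
Sorted second: bciiln
Differ at position 0: 'c' vs 'b' => not anagrams

0


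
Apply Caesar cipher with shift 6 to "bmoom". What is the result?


Caesar cipher: shift "bmoom" by 6
  'b' (pos 1) + 6 = pos 7 = 'h'
  'm' (pos 12) + 6 = pos 18 = 's'
  'o' (pos 14) + 6 = pos 20 = 'u'
  'o' (pos 14) + 6 = pos 20 = 'u'
  'm' (pos 12) + 6 = pos 18 = 's'
Result: hsuus

hsuus


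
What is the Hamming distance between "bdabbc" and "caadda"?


Comparing "bdabbc" and "caadda" position by position:
  Position 0: 'b' vs 'c' => differ
  Position 1: 'd' vs 'a' => differ
  Position 2: 'a' vs 'a' => same
  Position 3: 'b' vs 'd' => differ
  Position 4: 'b' vs 'd' => differ
  Position 5: 'c' vs 'a' => differ
Total differences (Hamming distance): 5

5


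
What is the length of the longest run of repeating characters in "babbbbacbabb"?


Input: "babbbbacbabb"
Scanning for longest run:
  Position 1 ('a'): new char, reset run to 1
  Position 2 ('b'): new char, reset run to 1
  Position 3 ('b'): continues run of 'b', length=2
  Position 4 ('b'): continues run of 'b', length=3
  Position 5 ('b'): continues run of 'b', length=4
  Position 6 ('a'): new char, reset run to 1
  Position 7 ('c'): new char, reset run to 1
  Position 8 ('b'): new char, reset run to 1
  Position 9 ('a'): new char, reset run to 1
  Position 10 ('b'): new char, reset run to 1
  Position 11 ('b'): continues run of 'b', length=2
Longest run: 'b' with length 4

4


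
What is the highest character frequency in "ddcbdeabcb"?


Input: ddcbdeabcb
Character counts:
  'a': 1
  'b': 3
  'c': 2
  'd': 3
  'e': 1
Maximum frequency: 3

3


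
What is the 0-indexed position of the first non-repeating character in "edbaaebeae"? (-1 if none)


Input: edbaaebeae
Character frequencies:
  'a': 3
  'b': 2
  'd': 1
  'e': 4
Scanning left to right for freq == 1:
  Position 0 ('e'): freq=4, skip
  Position 1 ('d'): unique! => answer = 1

1


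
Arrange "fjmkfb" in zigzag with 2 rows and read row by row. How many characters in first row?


Zigzag "fjmkfb" into 2 rows:
Placing characters:
  'f' => row 0
  'j' => row 1
  'm' => row 0
  'k' => row 1
  'f' => row 0
  'b' => row 1
Rows:
  Row 0: "fmf"
  Row 1: "jkb"
First row length: 3

3


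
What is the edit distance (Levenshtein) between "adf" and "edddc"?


Computing edit distance: "adf" -> "edddc"
DP table:
           e    d    d    d    c
      0    1    2    3    4    5
  a   1    1    2    3    4    5
  d   2    2    1    2    3    4
  f   3    3    2    2    3    4
Edit distance = dp[3][5] = 4

4


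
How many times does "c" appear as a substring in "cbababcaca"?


Searching for "c" in "cbababcaca"
Scanning each position:
  Position 0: "c" => MATCH
  Position 1: "b" => no
  Position 2: "a" => no
  Position 3: "b" => no
  Position 4: "a" => no
  Position 5: "b" => no
  Position 6: "c" => MATCH
  Position 7: "a" => no
  Position 8: "c" => MATCH
  Position 9: "a" => no
Total occurrences: 3

3


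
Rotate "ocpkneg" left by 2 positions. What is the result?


Input: "ocpkneg", rotate left by 2
First 2 characters: "oc"
Remaining characters: "pkneg"
Concatenate remaining + first: "pkneg" + "oc" = "pknegoc"

pknegoc


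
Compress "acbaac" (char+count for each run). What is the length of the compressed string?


Input: acbaac
Runs:
  'a' x 1 => "a1"
  'c' x 1 => "c1"
  'b' x 1 => "b1"
  'a' x 2 => "a2"
  'c' x 1 => "c1"
Compressed: "a1c1b1a2c1"
Compressed length: 10

10


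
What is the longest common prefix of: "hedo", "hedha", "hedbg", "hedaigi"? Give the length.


Words: hedo, hedha, hedbg, hedaigi
  Position 0: all 'h' => match
  Position 1: all 'e' => match
  Position 2: all 'd' => match
  Position 3: ('o', 'h', 'b', 'a') => mismatch, stop
LCP = "hed" (length 3)

3


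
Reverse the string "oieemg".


Input: oieemg
Reading characters right to left:
  Position 5: 'g'
  Position 4: 'm'
  Position 3: 'e'
  Position 2: 'e'
  Position 1: 'i'
  Position 0: 'o'
Reversed: gmeeio

gmeeio


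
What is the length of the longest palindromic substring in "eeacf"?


Input: "eeacf"
Checking substrings for palindromes:
  [0:2] "ee" (len 2) => palindrome
Longest palindromic substring: "ee" with length 2

2


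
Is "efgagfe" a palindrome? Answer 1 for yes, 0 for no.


Input: efgagfe
Reversed: efgagfe
  Compare pos 0 ('e') with pos 6 ('e'): match
  Compare pos 1 ('f') with pos 5 ('f'): match
  Compare pos 2 ('g') with pos 4 ('g'): match
Result: palindrome

1


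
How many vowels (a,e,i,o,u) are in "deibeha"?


Input: deibeha
Checking each character:
  'd' at position 0: consonant
  'e' at position 1: vowel (running total: 1)
  'i' at position 2: vowel (running total: 2)
  'b' at position 3: consonant
  'e' at position 4: vowel (running total: 3)
  'h' at position 5: consonant
  'a' at position 6: vowel (running total: 4)
Total vowels: 4

4


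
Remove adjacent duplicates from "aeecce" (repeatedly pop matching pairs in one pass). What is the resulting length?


Input: aeecce
Stack-based adjacent duplicate removal:
  Read 'a': push. Stack: a
  Read 'e': push. Stack: ae
  Read 'e': matches stack top 'e' => pop. Stack: a
  Read 'c': push. Stack: ac
  Read 'c': matches stack top 'c' => pop. Stack: a
  Read 'e': push. Stack: ae
Final stack: "ae" (length 2)

2


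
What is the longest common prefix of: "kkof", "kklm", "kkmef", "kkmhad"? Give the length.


Words: kkof, kklm, kkmef, kkmhad
  Position 0: all 'k' => match
  Position 1: all 'k' => match
  Position 2: ('o', 'l', 'm', 'm') => mismatch, stop
LCP = "kk" (length 2)

2


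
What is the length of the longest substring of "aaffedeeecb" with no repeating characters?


Input: "aaffedeeecb"
Sliding window (track last position of each char):
  Position 0 ('a'): window [0,0] length 1 -- new best
  Position 1 ('a'): repeat (last at 0), move window start to 1
  Position 1 ('a'): window [1,1] length 1
  Position 2 ('f'): window [1,2] length 2 -- new best
  Position 3 ('f'): repeat (last at 2), move window start to 3
  Position 3 ('f'): window [3,3] length 1
  Position 4 ('e'): window [3,4] length 2
  Position 5 ('d'): window [3,5] length 3 -- new best
  Position 6 ('e'): repeat (last at 4), move window start to 5
  Position 6 ('e'): window [5,6] length 2
  Position 7 ('e'): repeat (last at 6), move window start to 7
  Position 7 ('e'): window [7,7] length 1
  Position 8 ('e'): repeat (last at 7), move window start to 8
  Position 8 ('e'): window [8,8] length 1
  Position 9 ('c'): window [8,9] length 2
  Position 10 ('b'): window [8,10] length 3
Longest substring with no repeats: "fed" with length 3

3


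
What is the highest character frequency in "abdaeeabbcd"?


Input: abdaeeabbcd
Character counts:
  'a': 3
  'b': 3
  'c': 1
  'd': 2
  'e': 2
Maximum frequency: 3

3


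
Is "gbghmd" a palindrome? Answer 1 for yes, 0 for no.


Input: gbghmd
Reversed: dmhgbg
  Compare pos 0 ('g') with pos 5 ('d'): MISMATCH
  Compare pos 1 ('b') with pos 4 ('m'): MISMATCH
  Compare pos 2 ('g') with pos 3 ('h'): MISMATCH
Result: not a palindrome

0


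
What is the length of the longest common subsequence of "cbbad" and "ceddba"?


LCS of "cbbad" and "ceddba"
DP table:
           c    e    d    d    b    a
      0    0    0    0    0    0    0
  c   0    1    1    1    1    1    1
  b   0    1    1    1    1    2    2
  b   0    1    1    1    1    2    2
  a   0    1    1    1    1    2    3
  d   0    1    1    2    2    2    3
LCS length = dp[5][6] = 3

3


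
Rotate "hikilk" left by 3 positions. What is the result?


Input: "hikilk", rotate left by 3
First 3 characters: "hik"
Remaining characters: "ilk"
Concatenate remaining + first: "ilk" + "hik" = "ilkhik"

ilkhik


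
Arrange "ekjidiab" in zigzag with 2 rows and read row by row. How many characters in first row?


Zigzag "ekjidiab" into 2 rows:
Placing characters:
  'e' => row 0
  'k' => row 1
  'j' => row 0
  'i' => row 1
  'd' => row 0
  'i' => row 1
  'a' => row 0
  'b' => row 1
Rows:
  Row 0: "ejda"
  Row 1: "kiib"
First row length: 4

4


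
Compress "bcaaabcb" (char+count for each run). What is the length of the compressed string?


Input: bcaaabcb
Runs:
  'b' x 1 => "b1"
  'c' x 1 => "c1"
  'a' x 3 => "a3"
  'b' x 1 => "b1"
  'c' x 1 => "c1"
  'b' x 1 => "b1"
Compressed: "b1c1a3b1c1b1"
Compressed length: 12

12


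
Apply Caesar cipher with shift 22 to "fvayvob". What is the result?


Caesar cipher: shift "fvayvob" by 22
  'f' (pos 5) + 22 = pos 1 = 'b'
  'v' (pos 21) + 22 = pos 17 = 'r'
  'a' (pos 0) + 22 = pos 22 = 'w'
  'y' (pos 24) + 22 = pos 20 = 'u'
  'v' (pos 21) + 22 = pos 17 = 'r'
  'o' (pos 14) + 22 = pos 10 = 'k'
  'b' (pos 1) + 22 = pos 23 = 'x'
Result: brwurkx

brwurkx


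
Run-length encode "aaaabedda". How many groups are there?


Input: aaaabedda
Scanning for consecutive runs:
  Group 1: 'a' x 4 (positions 0-3)
  Group 2: 'b' x 1 (positions 4-4)
  Group 3: 'e' x 1 (positions 5-5)
  Group 4: 'd' x 2 (positions 6-7)
  Group 5: 'a' x 1 (positions 8-8)
Total groups: 5

5


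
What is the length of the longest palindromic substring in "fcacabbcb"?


Input: "fcacabbcb"
Checking substrings for palindromes:
  [1:4] "cac" (len 3) => palindrome
  [2:5] "aca" (len 3) => palindrome
  [6:9] "bcb" (len 3) => palindrome
  [5:7] "bb" (len 2) => palindrome
Longest palindromic substring: "cac" with length 3

3


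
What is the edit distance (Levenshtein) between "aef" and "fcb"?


Computing edit distance: "aef" -> "fcb"
DP table:
           f    c    b
      0    1    2    3
  a   1    1    2    3
  e   2    2    2    3
  f   3    2    3    3
Edit distance = dp[3][3] = 3

3


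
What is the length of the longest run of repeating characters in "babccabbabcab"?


Input: "babccabbabcab"
Scanning for longest run:
  Position 1 ('a'): new char, reset run to 1
  Position 2 ('b'): new char, reset run to 1
  Position 3 ('c'): new char, reset run to 1
  Position 4 ('c'): continues run of 'c', length=2
  Position 5 ('a'): new char, reset run to 1
  Position 6 ('b'): new char, reset run to 1
  Position 7 ('b'): continues run of 'b', length=2
  Position 8 ('a'): new char, reset run to 1
  Position 9 ('b'): new char, reset run to 1
  Position 10 ('c'): new char, reset run to 1
  Position 11 ('a'): new char, reset run to 1
  Position 12 ('b'): new char, reset run to 1
Longest run: 'c' with length 2

2


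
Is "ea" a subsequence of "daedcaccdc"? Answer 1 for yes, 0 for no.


Check if "ea" is a subsequence of "daedcaccdc"
Greedy scan:
  Position 0 ('d'): no match needed
  Position 1 ('a'): no match needed
  Position 2 ('e'): matches sub[0] = 'e'
  Position 3 ('d'): no match needed
  Position 4 ('c'): no match needed
  Position 5 ('a'): matches sub[1] = 'a'
  Position 6 ('c'): no match needed
  Position 7 ('c'): no match needed
  Position 8 ('d'): no match needed
  Position 9 ('c'): no match needed
All 2 characters matched => is a subsequence

1


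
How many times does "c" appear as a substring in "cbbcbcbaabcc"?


Searching for "c" in "cbbcbcbaabcc"
Scanning each position:
  Position 0: "c" => MATCH
  Position 1: "b" => no
  Position 2: "b" => no
  Position 3: "c" => MATCH
  Position 4: "b" => no
  Position 5: "c" => MATCH
  Position 6: "b" => no
  Position 7: "a" => no
  Position 8: "a" => no
  Position 9: "b" => no
  Position 10: "c" => MATCH
  Position 11: "c" => MATCH
Total occurrences: 5

5


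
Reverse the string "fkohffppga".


Input: fkohffppga
Reading characters right to left:
  Position 9: 'a'
  Position 8: 'g'
  Position 7: 'p'
  Position 6: 'p'
  Position 5: 'f'
  Position 4: 'f'
  Position 3: 'h'
  Position 2: 'o'
  Position 1: 'k'
  Position 0: 'f'
Reversed: agppffhokf

agppffhokf


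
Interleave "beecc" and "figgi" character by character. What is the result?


Interleaving "beecc" and "figgi":
  Position 0: 'b' from first, 'f' from second => "bf"
  Position 1: 'e' from first, 'i' from second => "ei"
  Position 2: 'e' from first, 'g' from second => "eg"
  Position 3: 'c' from first, 'g' from second => "cg"
  Position 4: 'c' from first, 'i' from second => "ci"
Result: bfeiegcgci

bfeiegcgci


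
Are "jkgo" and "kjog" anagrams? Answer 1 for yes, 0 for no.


Strings: "jkgo", "kjog"
Sorted first:  gjko
Sorted second: gjko
Sorted forms match => anagrams

1


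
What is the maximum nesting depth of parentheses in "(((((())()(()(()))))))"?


Input: "(((((())()(()(()))))))"
Tracking depth:
  Position 0 '(': depth becomes 1
  Position 1 '(': depth becomes 2
  Position 2 '(': depth becomes 3
  Position 3 '(': depth becomes 4
  Position 4 '(': depth becomes 5
  Position 5 '(': depth becomes 6
  Position 6 ')': depth becomes 5
  Position 7 ')': depth becomes 4
  Position 8 '(': depth becomes 5
  Position 9 ')': depth becomes 4
  Position 10 '(': depth becomes 5
  Position 11 '(': depth becomes 6
  Position 12 ')': depth becomes 5
  Position 13 '(': depth becomes 6
  Position 14 '(': depth becomes 7
  Position 15 ')': depth becomes 6
  Position 16 ')': depth becomes 5
  Position 17 ')': depth becomes 4
  Position 18 ')': depth becomes 3
  Position 19 ')': depth becomes 2
  Position 20 ')': depth becomes 1
  Position 21 ')': depth becomes 0
Maximum depth reached: 7

7


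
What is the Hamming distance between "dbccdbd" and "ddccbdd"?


Comparing "dbccdbd" and "ddccbdd" position by position:
  Position 0: 'd' vs 'd' => same
  Position 1: 'b' vs 'd' => differ
  Position 2: 'c' vs 'c' => same
  Position 3: 'c' vs 'c' => same
  Position 4: 'd' vs 'b' => differ
  Position 5: 'b' vs 'd' => differ
  Position 6: 'd' vs 'd' => same
Total differences (Hamming distance): 3

3


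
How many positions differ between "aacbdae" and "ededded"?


Comparing "aacbdae" and "ededded" position by position:
  Position 0: 'a' vs 'e' => DIFFER
  Position 1: 'a' vs 'd' => DIFFER
  Position 2: 'c' vs 'e' => DIFFER
  Position 3: 'b' vs 'd' => DIFFER
  Position 4: 'd' vs 'd' => same
  Position 5: 'a' vs 'e' => DIFFER
  Position 6: 'e' vs 'd' => DIFFER
Positions that differ: 6

6


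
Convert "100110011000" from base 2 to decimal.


Input: "100110011000" in base 2
Positional expansion:
  Digit '1' (value 1) x 2^11 = 2048
  Digit '0' (value 0) x 2^10 = 0
  Digit '0' (value 0) x 2^9 = 0
  Digit '1' (value 1) x 2^8 = 256
  Digit '1' (value 1) x 2^7 = 128
  Digit '0' (value 0) x 2^6 = 0
  Digit '0' (value 0) x 2^5 = 0
  Digit '1' (value 1) x 2^4 = 16
  Digit '1' (value 1) x 2^3 = 8
  Digit '0' (value 0) x 2^2 = 0
  Digit '0' (value 0) x 2^1 = 0
  Digit '0' (value 0) x 2^0 = 0
Sum = 2456

2456


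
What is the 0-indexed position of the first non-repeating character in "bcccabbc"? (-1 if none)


Input: bcccabbc
Character frequencies:
  'a': 1
  'b': 3
  'c': 4
Scanning left to right for freq == 1:
  Position 0 ('b'): freq=3, skip
  Position 1 ('c'): freq=4, skip
  Position 2 ('c'): freq=4, skip
  Position 3 ('c'): freq=4, skip
  Position 4 ('a'): unique! => answer = 4

4


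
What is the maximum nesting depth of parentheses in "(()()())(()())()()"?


Input: "(()()())(()())()()"
Tracking depth:
  Position 0 '(': depth becomes 1
  Position 1 '(': depth becomes 2
  Position 2 ')': depth becomes 1
  Position 3 '(': depth becomes 2
  Position 4 ')': depth becomes 1
  Position 5 '(': depth becomes 2
  Position 6 ')': depth becomes 1
  Position 7 ')': depth becomes 0
  Position 8 '(': depth becomes 1
  Position 9 '(': depth becomes 2
  Position 10 ')': depth becomes 1
  Position 11 '(': depth becomes 2
  Position 12 ')': depth becomes 1
  Position 13 ')': depth becomes 0
  Position 14 '(': depth becomes 1
  Position 15 ')': depth becomes 0
  Position 16 '(': depth becomes 1
  Position 17 ')': depth becomes 0
Maximum depth reached: 2

2


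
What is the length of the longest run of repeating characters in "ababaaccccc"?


Input: "ababaaccccc"
Scanning for longest run:
  Position 1 ('b'): new char, reset run to 1
  Position 2 ('a'): new char, reset run to 1
  Position 3 ('b'): new char, reset run to 1
  Position 4 ('a'): new char, reset run to 1
  Position 5 ('a'): continues run of 'a', length=2
  Position 6 ('c'): new char, reset run to 1
  Position 7 ('c'): continues run of 'c', length=2
  Position 8 ('c'): continues run of 'c', length=3
  Position 9 ('c'): continues run of 'c', length=4
  Position 10 ('c'): continues run of 'c', length=5
Longest run: 'c' with length 5

5


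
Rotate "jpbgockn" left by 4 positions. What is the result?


Input: "jpbgockn", rotate left by 4
First 4 characters: "jpbg"
Remaining characters: "ockn"
Concatenate remaining + first: "ockn" + "jpbg" = "ocknjpbg"

ocknjpbg


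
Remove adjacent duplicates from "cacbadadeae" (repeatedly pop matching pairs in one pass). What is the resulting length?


Input: cacbadadeae
Stack-based adjacent duplicate removal:
  Read 'c': push. Stack: c
  Read 'a': push. Stack: ca
  Read 'c': push. Stack: cac
  Read 'b': push. Stack: cacb
  Read 'a': push. Stack: cacba
  Read 'd': push. Stack: cacbad
  Read 'a': push. Stack: cacbada
  Read 'd': push. Stack: cacbadad
  Read 'e': push. Stack: cacbadade
  Read 'a': push. Stack: cacbadadea
  Read 'e': push. Stack: cacbadadeae
Final stack: "cacbadadeae" (length 11)

11


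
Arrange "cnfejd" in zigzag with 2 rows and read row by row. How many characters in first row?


Zigzag "cnfejd" into 2 rows:
Placing characters:
  'c' => row 0
  'n' => row 1
  'f' => row 0
  'e' => row 1
  'j' => row 0
  'd' => row 1
Rows:
  Row 0: "cfj"
  Row 1: "ned"
First row length: 3

3


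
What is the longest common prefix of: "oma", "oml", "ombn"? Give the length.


Words: oma, oml, ombn
  Position 0: all 'o' => match
  Position 1: all 'm' => match
  Position 2: ('a', 'l', 'b') => mismatch, stop
LCP = "om" (length 2)

2


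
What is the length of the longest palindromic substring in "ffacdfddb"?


Input: "ffacdfddb"
Checking substrings for palindromes:
  [4:7] "dfd" (len 3) => palindrome
  [0:2] "ff" (len 2) => palindrome
  [6:8] "dd" (len 2) => palindrome
Longest palindromic substring: "dfd" with length 3

3


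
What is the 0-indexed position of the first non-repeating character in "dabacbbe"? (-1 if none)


Input: dabacbbe
Character frequencies:
  'a': 2
  'b': 3
  'c': 1
  'd': 1
  'e': 1
Scanning left to right for freq == 1:
  Position 0 ('d'): unique! => answer = 0

0


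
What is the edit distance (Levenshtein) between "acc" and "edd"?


Computing edit distance: "acc" -> "edd"
DP table:
           e    d    d
      0    1    2    3
  a   1    1    2    3
  c   2    2    2    3
  c   3    3    3    3
Edit distance = dp[3][3] = 3

3


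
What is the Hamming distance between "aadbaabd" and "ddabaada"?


Comparing "aadbaabd" and "ddabaada" position by position:
  Position 0: 'a' vs 'd' => differ
  Position 1: 'a' vs 'd' => differ
  Position 2: 'd' vs 'a' => differ
  Position 3: 'b' vs 'b' => same
  Position 4: 'a' vs 'a' => same
  Position 5: 'a' vs 'a' => same
  Position 6: 'b' vs 'd' => differ
  Position 7: 'd' vs 'a' => differ
Total differences (Hamming distance): 5

5


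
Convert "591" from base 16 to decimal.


Input: "591" in base 16
Positional expansion:
  Digit '5' (value 5) x 16^2 = 1280
  Digit '9' (value 9) x 16^1 = 144
  Digit '1' (value 1) x 16^0 = 1
Sum = 1425

1425


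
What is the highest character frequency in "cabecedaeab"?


Input: cabecedaeab
Character counts:
  'a': 3
  'b': 2
  'c': 2
  'd': 1
  'e': 3
Maximum frequency: 3

3


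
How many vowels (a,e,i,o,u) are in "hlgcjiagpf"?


Input: hlgcjiagpf
Checking each character:
  'h' at position 0: consonant
  'l' at position 1: consonant
  'g' at position 2: consonant
  'c' at position 3: consonant
  'j' at position 4: consonant
  'i' at position 5: vowel (running total: 1)
  'a' at position 6: vowel (running total: 2)
  'g' at position 7: consonant
  'p' at position 8: consonant
  'f' at position 9: consonant
Total vowels: 2

2


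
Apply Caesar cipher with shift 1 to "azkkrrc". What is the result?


Caesar cipher: shift "azkkrrc" by 1
  'a' (pos 0) + 1 = pos 1 = 'b'
  'z' (pos 25) + 1 = pos 0 = 'a'
  'k' (pos 10) + 1 = pos 11 = 'l'
  'k' (pos 10) + 1 = pos 11 = 'l'
  'r' (pos 17) + 1 = pos 18 = 's'
  'r' (pos 17) + 1 = pos 18 = 's'
  'c' (pos 2) + 1 = pos 3 = 'd'
Result: ballssd

ballssd


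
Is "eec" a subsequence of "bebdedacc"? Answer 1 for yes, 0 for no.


Check if "eec" is a subsequence of "bebdedacc"
Greedy scan:
  Position 0 ('b'): no match needed
  Position 1 ('e'): matches sub[0] = 'e'
  Position 2 ('b'): no match needed
  Position 3 ('d'): no match needed
  Position 4 ('e'): matches sub[1] = 'e'
  Position 5 ('d'): no match needed
  Position 6 ('a'): no match needed
  Position 7 ('c'): matches sub[2] = 'c'
  Position 8 ('c'): no match needed
All 3 characters matched => is a subsequence

1


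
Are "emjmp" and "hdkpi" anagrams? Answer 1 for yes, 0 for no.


Strings: "emjmp", "hdkpi"
Sorted first:  ejmmp
Sorted second: dhikp
Differ at position 0: 'e' vs 'd' => not anagrams

0


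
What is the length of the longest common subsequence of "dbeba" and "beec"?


LCS of "dbeba" and "beec"
DP table:
           b    e    e    c
      0    0    0    0    0
  d   0    0    0    0    0
  b   0    1    1    1    1
  e   0    1    2    2    2
  b   0    1    2    2    2
  a   0    1    2    2    2
LCS length = dp[5][4] = 2

2


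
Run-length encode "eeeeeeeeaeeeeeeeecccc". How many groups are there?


Input: eeeeeeeeaeeeeeeeecccc
Scanning for consecutive runs:
  Group 1: 'e' x 8 (positions 0-7)
  Group 2: 'a' x 1 (positions 8-8)
  Group 3: 'e' x 8 (positions 9-16)
  Group 4: 'c' x 4 (positions 17-20)
Total groups: 4

4


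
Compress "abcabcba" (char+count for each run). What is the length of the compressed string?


Input: abcabcba
Runs:
  'a' x 1 => "a1"
  'b' x 1 => "b1"
  'c' x 1 => "c1"
  'a' x 1 => "a1"
  'b' x 1 => "b1"
  'c' x 1 => "c1"
  'b' x 1 => "b1"
  'a' x 1 => "a1"
Compressed: "a1b1c1a1b1c1b1a1"
Compressed length: 16

16


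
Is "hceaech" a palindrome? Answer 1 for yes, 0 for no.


Input: hceaech
Reversed: hceaech
  Compare pos 0 ('h') with pos 6 ('h'): match
  Compare pos 1 ('c') with pos 5 ('c'): match
  Compare pos 2 ('e') with pos 4 ('e'): match
Result: palindrome

1


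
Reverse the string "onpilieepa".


Input: onpilieepa
Reading characters right to left:
  Position 9: 'a'
  Position 8: 'p'
  Position 7: 'e'
  Position 6: 'e'
  Position 5: 'i'
  Position 4: 'l'
  Position 3: 'i'
  Position 2: 'p'
  Position 1: 'n'
  Position 0: 'o'
Reversed: apeeilipno

apeeilipno


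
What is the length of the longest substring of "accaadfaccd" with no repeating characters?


Input: "accaadfaccd"
Sliding window (track last position of each char):
  Position 0 ('a'): window [0,0] length 1 -- new best
  Position 1 ('c'): window [0,1] length 2 -- new best
  Position 2 ('c'): repeat (last at 1), move window start to 2
  Position 2 ('c'): window [2,2] length 1
  Position 3 ('a'): window [2,3] length 2
  Position 4 ('a'): repeat (last at 3), move window start to 4
  Position 4 ('a'): window [4,4] length 1
  Position 5 ('d'): window [4,5] length 2
  Position 6 ('f'): window [4,6] length 3 -- new best
  Position 7 ('a'): repeat (last at 4), move window start to 5
  Position 7 ('a'): window [5,7] length 3
  Position 8 ('c'): window [5,8] length 4 -- new best
  Position 9 ('c'): repeat (last at 8), move window start to 9
  Position 9 ('c'): window [9,9] length 1
  Position 10 ('d'): window [9,10] length 2
Longest substring with no repeats: "dfac" with length 4

4


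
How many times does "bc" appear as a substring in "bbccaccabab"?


Searching for "bc" in "bbccaccabab"
Scanning each position:
  Position 0: "bb" => no
  Position 1: "bc" => MATCH
  Position 2: "cc" => no
  Position 3: "ca" => no
  Position 4: "ac" => no
  Position 5: "cc" => no
  Position 6: "ca" => no
  Position 7: "ab" => no
  Position 8: "ba" => no
  Position 9: "ab" => no
Total occurrences: 1

1


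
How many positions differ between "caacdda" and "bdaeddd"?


Comparing "caacdda" and "bdaeddd" position by position:
  Position 0: 'c' vs 'b' => DIFFER
  Position 1: 'a' vs 'd' => DIFFER
  Position 2: 'a' vs 'a' => same
  Position 3: 'c' vs 'e' => DIFFER
  Position 4: 'd' vs 'd' => same
  Position 5: 'd' vs 'd' => same
  Position 6: 'a' vs 'd' => DIFFER
Positions that differ: 4

4


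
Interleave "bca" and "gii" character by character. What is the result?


Interleaving "bca" and "gii":
  Position 0: 'b' from first, 'g' from second => "bg"
  Position 1: 'c' from first, 'i' from second => "ci"
  Position 2: 'a' from first, 'i' from second => "ai"
Result: bgciai

bgciai


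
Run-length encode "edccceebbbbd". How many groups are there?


Input: edccceebbbbd
Scanning for consecutive runs:
  Group 1: 'e' x 1 (positions 0-0)
  Group 2: 'd' x 1 (positions 1-1)
  Group 3: 'c' x 3 (positions 2-4)
  Group 4: 'e' x 2 (positions 5-6)
  Group 5: 'b' x 4 (positions 7-10)
  Group 6: 'd' x 1 (positions 11-11)
Total groups: 6

6


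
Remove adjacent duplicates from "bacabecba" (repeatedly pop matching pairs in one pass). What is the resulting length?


Input: bacabecba
Stack-based adjacent duplicate removal:
  Read 'b': push. Stack: b
  Read 'a': push. Stack: ba
  Read 'c': push. Stack: bac
  Read 'a': push. Stack: baca
  Read 'b': push. Stack: bacab
  Read 'e': push. Stack: bacabe
  Read 'c': push. Stack: bacabec
  Read 'b': push. Stack: bacabecb
  Read 'a': push. Stack: bacabecba
Final stack: "bacabecba" (length 9)

9


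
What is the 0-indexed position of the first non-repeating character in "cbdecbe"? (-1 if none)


Input: cbdecbe
Character frequencies:
  'b': 2
  'c': 2
  'd': 1
  'e': 2
Scanning left to right for freq == 1:
  Position 0 ('c'): freq=2, skip
  Position 1 ('b'): freq=2, skip
  Position 2 ('d'): unique! => answer = 2

2


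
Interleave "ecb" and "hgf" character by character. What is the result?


Interleaving "ecb" and "hgf":
  Position 0: 'e' from first, 'h' from second => "eh"
  Position 1: 'c' from first, 'g' from second => "cg"
  Position 2: 'b' from first, 'f' from second => "bf"
Result: ehcgbf

ehcgbf


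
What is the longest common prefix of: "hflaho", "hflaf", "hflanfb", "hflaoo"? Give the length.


Words: hflaho, hflaf, hflanfb, hflaoo
  Position 0: all 'h' => match
  Position 1: all 'f' => match
  Position 2: all 'l' => match
  Position 3: all 'a' => match
  Position 4: ('h', 'f', 'n', 'o') => mismatch, stop
LCP = "hfla" (length 4)

4


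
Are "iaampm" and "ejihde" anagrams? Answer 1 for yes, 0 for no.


Strings: "iaampm", "ejihde"
Sorted first:  aaimmp
Sorted second: deehij
Differ at position 0: 'a' vs 'd' => not anagrams

0


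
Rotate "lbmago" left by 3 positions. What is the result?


Input: "lbmago", rotate left by 3
First 3 characters: "lbm"
Remaining characters: "ago"
Concatenate remaining + first: "ago" + "lbm" = "agolbm"

agolbm


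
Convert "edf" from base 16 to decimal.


Input: "edf" in base 16
Positional expansion:
  Digit 'e' (value 14) x 16^2 = 3584
  Digit 'd' (value 13) x 16^1 = 208
  Digit 'f' (value 15) x 16^0 = 15
Sum = 3807

3807


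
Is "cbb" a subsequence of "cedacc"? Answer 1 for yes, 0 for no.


Check if "cbb" is a subsequence of "cedacc"
Greedy scan:
  Position 0 ('c'): matches sub[0] = 'c'
  Position 1 ('e'): no match needed
  Position 2 ('d'): no match needed
  Position 3 ('a'): no match needed
  Position 4 ('c'): no match needed
  Position 5 ('c'): no match needed
Only matched 1/3 characters => not a subsequence

0


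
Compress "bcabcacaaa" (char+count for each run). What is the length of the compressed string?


Input: bcabcacaaa
Runs:
  'b' x 1 => "b1"
  'c' x 1 => "c1"
  'a' x 1 => "a1"
  'b' x 1 => "b1"
  'c' x 1 => "c1"
  'a' x 1 => "a1"
  'c' x 1 => "c1"
  'a' x 3 => "a3"
Compressed: "b1c1a1b1c1a1c1a3"
Compressed length: 16

16


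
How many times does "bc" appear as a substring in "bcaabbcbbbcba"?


Searching for "bc" in "bcaabbcbbbcba"
Scanning each position:
  Position 0: "bc" => MATCH
  Position 1: "ca" => no
  Position 2: "aa" => no
  Position 3: "ab" => no
  Position 4: "bb" => no
  Position 5: "bc" => MATCH
  Position 6: "cb" => no
  Position 7: "bb" => no
  Position 8: "bb" => no
  Position 9: "bc" => MATCH
  Position 10: "cb" => no
  Position 11: "ba" => no
Total occurrences: 3

3


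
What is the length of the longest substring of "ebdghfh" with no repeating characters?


Input: "ebdghfh"
Sliding window (track last position of each char):
  Position 0 ('e'): window [0,0] length 1 -- new best
  Position 1 ('b'): window [0,1] length 2 -- new best
  Position 2 ('d'): window [0,2] length 3 -- new best
  Position 3 ('g'): window [0,3] length 4 -- new best
  Position 4 ('h'): window [0,4] length 5 -- new best
  Position 5 ('f'): window [0,5] length 6 -- new best
  Position 6 ('h'): repeat (last at 4), move window start to 5
  Position 6 ('h'): window [5,6] length 2
Longest substring with no repeats: "ebdghf" with length 6

6


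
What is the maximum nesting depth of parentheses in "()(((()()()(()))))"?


Input: "()(((()()()(()))))"
Tracking depth:
  Position 0 '(': depth becomes 1
  Position 1 ')': depth becomes 0
  Position 2 '(': depth becomes 1
  Position 3 '(': depth becomes 2
  Position 4 '(': depth becomes 3
  Position 5 '(': depth becomes 4
  Position 6 ')': depth becomes 3
  Position 7 '(': depth becomes 4
  Position 8 ')': depth becomes 3
  Position 9 '(': depth becomes 4
  Position 10 ')': depth becomes 3
  Position 11 '(': depth becomes 4
  Position 12 '(': depth becomes 5
  Position 13 ')': depth becomes 4
  Position 14 ')': depth becomes 3
  Position 15 ')': depth becomes 2
  Position 16 ')': depth becomes 1
  Position 17 ')': depth becomes 0
Maximum depth reached: 5

5


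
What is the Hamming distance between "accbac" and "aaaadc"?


Comparing "accbac" and "aaaadc" position by position:
  Position 0: 'a' vs 'a' => same
  Position 1: 'c' vs 'a' => differ
  Position 2: 'c' vs 'a' => differ
  Position 3: 'b' vs 'a' => differ
  Position 4: 'a' vs 'd' => differ
  Position 5: 'c' vs 'c' => same
Total differences (Hamming distance): 4

4


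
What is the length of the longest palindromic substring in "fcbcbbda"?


Input: "fcbcbbda"
Checking substrings for palindromes:
  [1:4] "cbc" (len 3) => palindrome
  [2:5] "bcb" (len 3) => palindrome
  [4:6] "bb" (len 2) => palindrome
Longest palindromic substring: "cbc" with length 3

3


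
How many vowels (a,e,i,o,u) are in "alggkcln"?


Input: alggkcln
Checking each character:
  'a' at position 0: vowel (running total: 1)
  'l' at position 1: consonant
  'g' at position 2: consonant
  'g' at position 3: consonant
  'k' at position 4: consonant
  'c' at position 5: consonant
  'l' at position 6: consonant
  'n' at position 7: consonant
Total vowels: 1

1


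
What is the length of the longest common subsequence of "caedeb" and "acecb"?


LCS of "caedeb" and "acecb"
DP table:
           a    c    e    c    b
      0    0    0    0    0    0
  c   0    0    1    1    1    1
  a   0    1    1    1    1    1
  e   0    1    1    2    2    2
  d   0    1    1    2    2    2
  e   0    1    1    2    2    2
  b   0    1    1    2    2    3
LCS length = dp[6][5] = 3

3


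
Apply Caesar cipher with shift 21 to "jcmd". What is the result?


Caesar cipher: shift "jcmd" by 21
  'j' (pos 9) + 21 = pos 4 = 'e'
  'c' (pos 2) + 21 = pos 23 = 'x'
  'm' (pos 12) + 21 = pos 7 = 'h'
  'd' (pos 3) + 21 = pos 24 = 'y'
Result: exhy

exhy


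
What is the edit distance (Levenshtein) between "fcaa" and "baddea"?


Computing edit distance: "fcaa" -> "baddea"
DP table:
           b    a    d    d    e    a
      0    1    2    3    4    5    6
  f   1    1    2    3    4    5    6
  c   2    2    2    3    4    5    6
  a   3    3    2    3    4    5    5
  a   4    4    3    3    4    5    5
Edit distance = dp[4][6] = 5

5


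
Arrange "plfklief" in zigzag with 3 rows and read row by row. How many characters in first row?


Zigzag "plfklief" into 3 rows:
Placing characters:
  'p' => row 0
  'l' => row 1
  'f' => row 2
  'k' => row 1
  'l' => row 0
  'i' => row 1
  'e' => row 2
  'f' => row 1
Rows:
  Row 0: "pl"
  Row 1: "lkif"
  Row 2: "fe"
First row length: 2

2


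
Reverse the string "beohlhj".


Input: beohlhj
Reading characters right to left:
  Position 6: 'j'
  Position 5: 'h'
  Position 4: 'l'
  Position 3: 'h'
  Position 2: 'o'
  Position 1: 'e'
  Position 0: 'b'
Reversed: jhlhoeb

jhlhoeb


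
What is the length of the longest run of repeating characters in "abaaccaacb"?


Input: "abaaccaacb"
Scanning for longest run:
  Position 1 ('b'): new char, reset run to 1
  Position 2 ('a'): new char, reset run to 1
  Position 3 ('a'): continues run of 'a', length=2
  Position 4 ('c'): new char, reset run to 1
  Position 5 ('c'): continues run of 'c', length=2
  Position 6 ('a'): new char, reset run to 1
  Position 7 ('a'): continues run of 'a', length=2
  Position 8 ('c'): new char, reset run to 1
  Position 9 ('b'): new char, reset run to 1
Longest run: 'a' with length 2

2


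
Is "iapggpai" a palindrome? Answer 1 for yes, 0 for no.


Input: iapggpai
Reversed: iapggpai
  Compare pos 0 ('i') with pos 7 ('i'): match
  Compare pos 1 ('a') with pos 6 ('a'): match
  Compare pos 2 ('p') with pos 5 ('p'): match
  Compare pos 3 ('g') with pos 4 ('g'): match
Result: palindrome

1


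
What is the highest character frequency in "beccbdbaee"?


Input: beccbdbaee
Character counts:
  'a': 1
  'b': 3
  'c': 2
  'd': 1
  'e': 3
Maximum frequency: 3

3


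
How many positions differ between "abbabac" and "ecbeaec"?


Comparing "abbabac" and "ecbeaec" position by position:
  Position 0: 'a' vs 'e' => DIFFER
  Position 1: 'b' vs 'c' => DIFFER
  Position 2: 'b' vs 'b' => same
  Position 3: 'a' vs 'e' => DIFFER
  Position 4: 'b' vs 'a' => DIFFER
  Position 5: 'a' vs 'e' => DIFFER
  Position 6: 'c' vs 'c' => same
Positions that differ: 5

5


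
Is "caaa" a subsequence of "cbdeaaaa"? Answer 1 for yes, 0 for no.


Check if "caaa" is a subsequence of "cbdeaaaa"
Greedy scan:
  Position 0 ('c'): matches sub[0] = 'c'
  Position 1 ('b'): no match needed
  Position 2 ('d'): no match needed
  Position 3 ('e'): no match needed
  Position 4 ('a'): matches sub[1] = 'a'
  Position 5 ('a'): matches sub[2] = 'a'
  Position 6 ('a'): matches sub[3] = 'a'
  Position 7 ('a'): no match needed
All 4 characters matched => is a subsequence

1


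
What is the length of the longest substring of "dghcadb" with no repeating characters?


Input: "dghcadb"
Sliding window (track last position of each char):
  Position 0 ('d'): window [0,0] length 1 -- new best
  Position 1 ('g'): window [0,1] length 2 -- new best
  Position 2 ('h'): window [0,2] length 3 -- new best
  Position 3 ('c'): window [0,3] length 4 -- new best
  Position 4 ('a'): window [0,4] length 5 -- new best
  Position 5 ('d'): repeat (last at 0), move window start to 1
  Position 5 ('d'): window [1,5] length 5
  Position 6 ('b'): window [1,6] length 6 -- new best
Longest substring with no repeats: "ghcadb" with length 6

6


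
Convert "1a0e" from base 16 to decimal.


Input: "1a0e" in base 16
Positional expansion:
  Digit '1' (value 1) x 16^3 = 4096
  Digit 'a' (value 10) x 16^2 = 2560
  Digit '0' (value 0) x 16^1 = 0
  Digit 'e' (value 14) x 16^0 = 14
Sum = 6670

6670


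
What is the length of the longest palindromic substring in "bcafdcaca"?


Input: "bcafdcaca"
Checking substrings for palindromes:
  [5:8] "cac" (len 3) => palindrome
  [6:9] "aca" (len 3) => palindrome
Longest palindromic substring: "cac" with length 3

3


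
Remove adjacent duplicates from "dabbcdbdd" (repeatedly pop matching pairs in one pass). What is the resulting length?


Input: dabbcdbdd
Stack-based adjacent duplicate removal:
  Read 'd': push. Stack: d
  Read 'a': push. Stack: da
  Read 'b': push. Stack: dab
  Read 'b': matches stack top 'b' => pop. Stack: da
  Read 'c': push. Stack: dac
  Read 'd': push. Stack: dacd
  Read 'b': push. Stack: dacdb
  Read 'd': push. Stack: dacdbd
  Read 'd': matches stack top 'd' => pop. Stack: dacdb
Final stack: "dacdb" (length 5)

5


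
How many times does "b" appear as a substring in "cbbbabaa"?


Searching for "b" in "cbbbabaa"
Scanning each position:
  Position 0: "c" => no
  Position 1: "b" => MATCH
  Position 2: "b" => MATCH
  Position 3: "b" => MATCH
  Position 4: "a" => no
  Position 5: "b" => MATCH
  Position 6: "a" => no
  Position 7: "a" => no
Total occurrences: 4

4


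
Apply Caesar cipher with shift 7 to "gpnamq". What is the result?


Caesar cipher: shift "gpnamq" by 7
  'g' (pos 6) + 7 = pos 13 = 'n'
  'p' (pos 15) + 7 = pos 22 = 'w'
  'n' (pos 13) + 7 = pos 20 = 'u'
  'a' (pos 0) + 7 = pos 7 = 'h'
  'm' (pos 12) + 7 = pos 19 = 't'
  'q' (pos 16) + 7 = pos 23 = 'x'
Result: nwuhtx

nwuhtx


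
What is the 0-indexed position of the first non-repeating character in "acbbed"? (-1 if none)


Input: acbbed
Character frequencies:
  'a': 1
  'b': 2
  'c': 1
  'd': 1
  'e': 1
Scanning left to right for freq == 1:
  Position 0 ('a'): unique! => answer = 0

0


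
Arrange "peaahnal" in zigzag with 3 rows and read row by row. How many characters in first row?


Zigzag "peaahnal" into 3 rows:
Placing characters:
  'p' => row 0
  'e' => row 1
  'a' => row 2
  'a' => row 1
  'h' => row 0
  'n' => row 1
  'a' => row 2
  'l' => row 1
Rows:
  Row 0: "ph"
  Row 1: "eanl"
  Row 2: "aa"
First row length: 2

2


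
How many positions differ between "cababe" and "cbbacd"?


Comparing "cababe" and "cbbacd" position by position:
  Position 0: 'c' vs 'c' => same
  Position 1: 'a' vs 'b' => DIFFER
  Position 2: 'b' vs 'b' => same
  Position 3: 'a' vs 'a' => same
  Position 4: 'b' vs 'c' => DIFFER
  Position 5: 'e' vs 'd' => DIFFER
Positions that differ: 3

3
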